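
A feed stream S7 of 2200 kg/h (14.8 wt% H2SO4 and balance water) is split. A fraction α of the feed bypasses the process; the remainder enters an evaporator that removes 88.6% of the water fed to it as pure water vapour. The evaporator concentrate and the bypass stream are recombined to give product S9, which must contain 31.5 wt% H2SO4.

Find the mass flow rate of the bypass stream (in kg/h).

654.9 kg/h

All 2200×0.148 = 325.6 kg/h of H2SO4 reaches S9, so S9 = 325.6/0.315 = 1033.7 kg/h and vapour = 1166.3 kg/h.
The evaporator receives (1−α)·2200 of feed at 0.852 water and removes 0.886 of that water:
0.886×0.852×(1−α)×2200 = 1166.3
(1−α) = 1166.3/1660.7 = 0.7023;  α = 0.2977.
Bypass flow = 0.2977×2200 = 654.9 kg/h.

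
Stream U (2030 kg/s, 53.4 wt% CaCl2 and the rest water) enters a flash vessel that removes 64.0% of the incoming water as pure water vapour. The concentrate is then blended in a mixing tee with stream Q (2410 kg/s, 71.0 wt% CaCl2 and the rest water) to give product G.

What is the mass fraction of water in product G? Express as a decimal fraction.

Vapour removed = 0.640×0.466×2030 = 605.43 kg/s; concentrate = 1424.6 kg/s.
water reaching the mixer = 340.55 (from concentrate) + 2410×0.290 = 1039.5 kg/s.
Product flow = 1424.6 + 2410 = 3834.6 kg/s; water fraction = 0.271.

0.271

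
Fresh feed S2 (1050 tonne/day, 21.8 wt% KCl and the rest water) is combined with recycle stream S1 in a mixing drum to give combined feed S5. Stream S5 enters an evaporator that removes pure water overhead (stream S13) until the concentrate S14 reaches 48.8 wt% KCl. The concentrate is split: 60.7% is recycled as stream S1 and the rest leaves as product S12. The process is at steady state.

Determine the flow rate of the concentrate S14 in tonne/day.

Overall KCl balance (none leaves overhead): KCl in fresh feed = KCl in product, i.e. 1050×0.218 = (1−0.607)·S14·0.488.
S14 = 228.9/(0.488×0.393) = 1193.5 tonne/day.

1194 tonne/day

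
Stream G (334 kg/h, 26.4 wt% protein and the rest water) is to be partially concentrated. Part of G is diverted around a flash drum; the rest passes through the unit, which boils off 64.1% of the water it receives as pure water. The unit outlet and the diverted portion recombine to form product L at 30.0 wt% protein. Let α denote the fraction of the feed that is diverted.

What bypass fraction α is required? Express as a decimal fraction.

0.746

All 334×0.264 = 88.176 kg/h of protein reaches L, so L = 88.176/0.300 = 293.92 kg/h and vapour = 40.08 kg/h.
The evaporator receives (1−α)·334 of feed at 0.736 water and removes 0.641 of that water:
0.641×0.736×(1−α)×334 = 40.08
(1−α) = 40.08/157.57 = 0.2544;  α = 0.7456.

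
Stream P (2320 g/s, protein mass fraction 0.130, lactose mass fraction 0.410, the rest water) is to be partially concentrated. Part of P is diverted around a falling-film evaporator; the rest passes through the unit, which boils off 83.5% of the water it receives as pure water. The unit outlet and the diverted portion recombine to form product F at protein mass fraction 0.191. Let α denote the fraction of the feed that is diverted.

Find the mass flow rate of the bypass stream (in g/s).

All 2320×0.130 = 301.6 g/s of protein reaches F, so F = 301.6/0.191 = 1579.1 g/s and vapour = 740.94 g/s.
The evaporator receives (1−α)·2320 of feed at 0.460 water and removes 0.835 of that water:
0.835×0.460×(1−α)×2320 = 740.94
(1−α) = 740.94/891.11 = 0.8315;  α = 0.1685.
Bypass flow = 0.1685×2320 = 390.96 g/s.

391 g/s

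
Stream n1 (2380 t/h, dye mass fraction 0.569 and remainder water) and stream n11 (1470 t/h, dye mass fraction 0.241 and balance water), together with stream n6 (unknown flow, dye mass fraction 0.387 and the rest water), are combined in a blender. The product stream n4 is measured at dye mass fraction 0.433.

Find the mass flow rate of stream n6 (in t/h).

900.9 t/h

Let n6 be the unknown flow. Total out = 3850 + n6.
dye balance: 1708.5 + 0.387·n6 = 0.433·(3850 + n6)
(0.387 − 0.433)·n6 = 0.433×3850 − 1708.5 = -41.44
n6 = -41.44 / -0.046 = 900.87 t/h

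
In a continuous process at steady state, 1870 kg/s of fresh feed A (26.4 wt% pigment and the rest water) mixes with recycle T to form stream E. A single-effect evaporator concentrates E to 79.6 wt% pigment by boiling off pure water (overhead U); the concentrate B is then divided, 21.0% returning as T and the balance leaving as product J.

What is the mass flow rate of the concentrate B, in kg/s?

785.1 kg/s

Overall pigment balance (none leaves overhead): pigment in fresh feed = pigment in product, i.e. 1870×0.264 = (1−0.210)·B·0.796.
B = 493.68/(0.796×0.790) = 785.06 kg/s.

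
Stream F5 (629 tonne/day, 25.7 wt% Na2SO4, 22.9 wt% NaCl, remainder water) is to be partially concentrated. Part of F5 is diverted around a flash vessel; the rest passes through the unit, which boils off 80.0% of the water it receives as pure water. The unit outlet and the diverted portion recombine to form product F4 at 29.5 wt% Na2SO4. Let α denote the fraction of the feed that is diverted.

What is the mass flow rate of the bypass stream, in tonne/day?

All 629×0.257 = 161.65 tonne/day of Na2SO4 reaches F4, so F4 = 161.65/0.295 = 547.98 tonne/day and vapour = 81.024 tonne/day.
The evaporator receives (1−α)·629 of feed at 0.514 water and removes 0.800 of that water:
0.800×0.514×(1−α)×629 = 81.024
(1−α) = 81.024/258.64 = 0.3133;  α = 0.6867.
Bypass flow = 0.6867×629 = 431.96 tonne/day.

432 tonne/day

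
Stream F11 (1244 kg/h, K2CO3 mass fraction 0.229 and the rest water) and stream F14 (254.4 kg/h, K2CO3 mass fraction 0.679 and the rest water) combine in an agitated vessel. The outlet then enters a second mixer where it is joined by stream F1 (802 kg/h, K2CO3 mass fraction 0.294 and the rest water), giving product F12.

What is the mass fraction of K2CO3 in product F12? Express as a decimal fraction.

0.301

Overall, product flow = 2300.4 kg/h.
K2CO3 in = 1244×0.229 + 254.4×0.679 + 802×0.294 = 693.4 kg/h.
K2CO3 fraction in F12 = 0.301.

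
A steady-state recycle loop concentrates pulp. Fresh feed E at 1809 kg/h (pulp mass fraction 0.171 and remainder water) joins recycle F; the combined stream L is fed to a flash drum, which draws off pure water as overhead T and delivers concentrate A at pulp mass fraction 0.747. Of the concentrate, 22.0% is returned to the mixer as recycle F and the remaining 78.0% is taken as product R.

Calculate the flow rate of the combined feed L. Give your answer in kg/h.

1926 kg/h

Overall pulp balance (none leaves overhead): pulp in fresh feed = pulp in product, i.e. 1809×0.171 = (1−0.220)·A·0.747.
A = 309.34/(0.747×0.780) = 530.91 kg/h.
Recycle F = 0.220×530.91 = 116.8 kg/h.
Combined feed L = 1809 + 116.8 = 1925.8 kg/h.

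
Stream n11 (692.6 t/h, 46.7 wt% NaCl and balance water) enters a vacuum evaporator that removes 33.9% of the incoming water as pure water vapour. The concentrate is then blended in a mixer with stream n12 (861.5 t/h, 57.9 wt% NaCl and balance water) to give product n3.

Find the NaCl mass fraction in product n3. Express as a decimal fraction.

0.575

Vapour removed = 0.339×0.533×692.6 = 125.14 t/h; concentrate = 567.46 t/h.
NaCl reaching the mixer = 323.44 (from concentrate) + 861.5×0.579 = 822.25 t/h.
Product flow = 567.46 + 861.5 = 1429 t/h; NaCl fraction = 0.575.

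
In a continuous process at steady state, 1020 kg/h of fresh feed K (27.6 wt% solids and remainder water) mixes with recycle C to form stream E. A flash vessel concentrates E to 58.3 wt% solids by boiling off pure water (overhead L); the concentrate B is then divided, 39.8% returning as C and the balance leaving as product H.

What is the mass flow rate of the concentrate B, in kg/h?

802.1 kg/h

Overall solids balance (none leaves overhead): solids in fresh feed = solids in product, i.e. 1020×0.276 = (1−0.398)·B·0.583.
B = 281.52/(0.583×0.602) = 802.13 kg/h.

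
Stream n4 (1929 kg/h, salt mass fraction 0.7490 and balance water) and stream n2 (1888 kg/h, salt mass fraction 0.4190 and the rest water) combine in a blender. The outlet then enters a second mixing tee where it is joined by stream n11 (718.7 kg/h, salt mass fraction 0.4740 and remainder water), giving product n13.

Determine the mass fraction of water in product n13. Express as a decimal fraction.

Overall, product flow = 4535.7 kg/h.
water in = 1929×0.251 + 1888×0.581 + 718.7×0.526 = 1959.1 kg/h.
water fraction in n13 = 0.4319.

0.4319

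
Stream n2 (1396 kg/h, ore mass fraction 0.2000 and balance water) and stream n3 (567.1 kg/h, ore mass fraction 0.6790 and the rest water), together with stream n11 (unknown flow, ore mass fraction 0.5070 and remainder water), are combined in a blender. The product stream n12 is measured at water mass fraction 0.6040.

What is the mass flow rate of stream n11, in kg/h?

Let n11 be the unknown flow. Total out = 1963.1 + n11.
water balance: 1298.8 + 0.493·n11 = 0.604·(1963.1 + n11)
(0.493 − 0.604)·n11 = 0.604×1963.1 − 1298.8 = -113.13
n11 = -113.13 / -0.111 = 1019.2 kg/h

1019 kg/h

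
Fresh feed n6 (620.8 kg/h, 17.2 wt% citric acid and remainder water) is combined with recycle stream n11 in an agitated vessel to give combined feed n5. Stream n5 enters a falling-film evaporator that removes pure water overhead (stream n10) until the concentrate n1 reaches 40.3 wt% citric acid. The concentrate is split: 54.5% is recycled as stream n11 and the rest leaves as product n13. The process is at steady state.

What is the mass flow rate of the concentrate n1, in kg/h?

Overall citric acid balance (none leaves overhead): citric acid in fresh feed = citric acid in product, i.e. 620.8×0.172 = (1−0.545)·n1·0.403.
n1 = 106.78/(0.403×0.455) = 582.32 kg/h.

582.3 kg/h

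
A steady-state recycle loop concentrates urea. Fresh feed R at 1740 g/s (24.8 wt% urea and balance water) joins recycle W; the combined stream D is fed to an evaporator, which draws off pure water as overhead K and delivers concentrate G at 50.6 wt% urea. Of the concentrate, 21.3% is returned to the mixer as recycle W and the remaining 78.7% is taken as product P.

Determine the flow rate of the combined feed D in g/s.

1971 g/s

Overall urea balance (none leaves overhead): urea in fresh feed = urea in product, i.e. 1740×0.248 = (1−0.213)·G·0.506.
G = 431.52/(0.506×0.787) = 1083.6 g/s.
Recycle W = 0.213×1083.6 = 230.81 g/s.
Combined feed D = 1740 + 230.81 = 1970.8 g/s.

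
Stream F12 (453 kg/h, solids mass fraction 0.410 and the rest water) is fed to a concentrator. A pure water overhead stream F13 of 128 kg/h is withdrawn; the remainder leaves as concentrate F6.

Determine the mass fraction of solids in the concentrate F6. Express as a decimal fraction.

0.571

solids is not removed: 453×0.410 = 185.73 kg/h of solids enters F6.
Concentrate = 453 − 128 = 325 kg/h.
Mass fraction = 185.73/325 = 0.571.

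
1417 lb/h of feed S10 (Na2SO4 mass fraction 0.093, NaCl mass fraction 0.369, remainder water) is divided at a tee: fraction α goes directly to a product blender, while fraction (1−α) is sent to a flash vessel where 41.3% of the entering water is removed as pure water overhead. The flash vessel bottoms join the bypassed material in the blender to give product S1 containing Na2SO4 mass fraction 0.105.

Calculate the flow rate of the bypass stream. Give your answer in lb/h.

688.2 lb/h

All 1417×0.093 = 131.78 lb/h of Na2SO4 reaches S1, so S1 = 131.78/0.105 = 1255.1 lb/h and vapour = 161.94 lb/h.
The evaporator receives (1−α)·1417 of feed at 0.538 water and removes 0.413 of that water:
0.413×0.538×(1−α)×1417 = 161.94
(1−α) = 161.94/314.85 = 0.5144;  α = 0.4856.
Bypass flow = 0.4856×1417 = 688.16 lb/h.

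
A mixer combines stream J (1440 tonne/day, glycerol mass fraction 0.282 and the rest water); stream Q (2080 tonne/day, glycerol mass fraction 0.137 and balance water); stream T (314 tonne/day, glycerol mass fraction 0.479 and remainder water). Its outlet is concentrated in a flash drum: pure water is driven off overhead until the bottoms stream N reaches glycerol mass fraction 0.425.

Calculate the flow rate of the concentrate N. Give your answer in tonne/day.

glycerol entering = 1440×0.282 + 2080×0.137 + 314×0.479 = 841.45 tonne/day.
All glycerol reports to N, so N = 841.45/0.425 = 1979.9 tonne/day.

1980 tonne/day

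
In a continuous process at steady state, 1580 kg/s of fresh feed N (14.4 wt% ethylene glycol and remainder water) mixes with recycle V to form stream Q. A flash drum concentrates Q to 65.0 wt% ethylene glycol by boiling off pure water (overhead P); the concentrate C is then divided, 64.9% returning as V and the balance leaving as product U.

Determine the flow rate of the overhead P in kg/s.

1230 kg/s

Overall ethylene glycol balance (none leaves overhead): ethylene glycol in fresh feed = ethylene glycol in product, i.e. 1580×0.144 = (1−0.649)·C·0.650.
C = 227.52/(0.650×0.351) = 997.24 kg/s.
Recycle V = 0.649×997.24 = 647.21 kg/s.
Combined feed Q = 1580 + 647.21 = 2227.2 kg/s.
Overhead P = Q − C = 2227.2 − 997.24 = 1230 kg/s.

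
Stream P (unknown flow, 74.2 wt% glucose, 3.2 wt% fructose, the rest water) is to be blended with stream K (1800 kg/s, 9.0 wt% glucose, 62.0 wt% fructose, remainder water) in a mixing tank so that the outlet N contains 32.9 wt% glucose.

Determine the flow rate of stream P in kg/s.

Let P be the unknown flow. Total out = 1800 + P.
glucose balance: 162 + 0.742·P = 0.329·(1800 + P)
(0.742 − 0.329)·P = 0.329×1800 − 162 = 430.2
P = 430.2 / 0.413 = 1041.6 kg/s

1042 kg/s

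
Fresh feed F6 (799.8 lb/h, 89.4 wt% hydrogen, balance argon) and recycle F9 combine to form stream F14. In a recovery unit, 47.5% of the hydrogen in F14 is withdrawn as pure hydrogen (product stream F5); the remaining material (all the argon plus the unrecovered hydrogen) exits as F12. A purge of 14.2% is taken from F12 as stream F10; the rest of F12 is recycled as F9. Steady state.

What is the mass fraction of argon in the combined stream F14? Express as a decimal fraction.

argon enters only via F6 and leaves only via the purge: 799.8×0.106 = 0.142×(argon in F12), and the recovery unit passes all argon, so argon in F14 = argon in F12 = 597.03 lb/h.
hydrogen in F14: m_A = 799.8×0.894 + (1−0.142)·(1−0.475)·m_A, so m_A = 715.02/0.5495 = 1301.1 lb/h.
F14 = 1301.1 + 597.03 = 1898.1 lb/h.
argon fraction in F14 = 597.03/1898.1 = 0.315.

0.315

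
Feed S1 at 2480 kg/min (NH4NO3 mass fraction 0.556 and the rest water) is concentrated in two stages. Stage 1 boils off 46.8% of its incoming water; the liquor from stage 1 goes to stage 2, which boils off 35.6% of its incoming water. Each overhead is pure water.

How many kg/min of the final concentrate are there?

water in feed = 2480×0.444 = 1101.1 kg/min.
After stage 1: water left = (1−0.468)×1101.1 = 585.8; stream total = 1964.7 kg/min.
After stage 2: water left = (1−0.356)×585.8 = 377.25; final concentrate = 1756.1 kg/min.

1756 kg/min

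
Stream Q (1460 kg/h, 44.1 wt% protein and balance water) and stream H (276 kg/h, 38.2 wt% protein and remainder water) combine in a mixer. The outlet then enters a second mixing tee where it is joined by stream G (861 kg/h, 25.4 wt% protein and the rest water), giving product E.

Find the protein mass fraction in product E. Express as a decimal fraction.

0.3727

Overall, product flow = 2597 kg/h.
protein in = 1460×0.441 + 276×0.382 + 861×0.254 = 967.99 kg/h.
protein fraction in E = 0.3727.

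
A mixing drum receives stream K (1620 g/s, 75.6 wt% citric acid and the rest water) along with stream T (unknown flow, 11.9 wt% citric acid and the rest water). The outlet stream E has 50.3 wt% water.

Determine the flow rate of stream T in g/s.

Let T be the unknown flow. Total out = 1620 + T.
water balance: 395.28 + 0.881·T = 0.503·(1620 + T)
(0.881 − 0.503)·T = 0.503×1620 − 395.28 = 419.58
T = 419.58 / 0.378 = 1110 g/s

1110 g/s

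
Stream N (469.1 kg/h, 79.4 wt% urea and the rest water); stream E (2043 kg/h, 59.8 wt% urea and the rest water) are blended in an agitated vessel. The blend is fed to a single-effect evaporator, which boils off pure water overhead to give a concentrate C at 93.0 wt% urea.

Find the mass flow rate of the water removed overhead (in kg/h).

797.9 kg/h

urea entering = 469.1×0.794 + 2043×0.598 = 1594.2 kg/h.
All urea reports to C, so C = 1594.2/0.930 = 1714.2 kg/h.
Total feed = 2512.1 kg/h; overhead = 2512.1 − 1714.2 = 797.93 kg/h.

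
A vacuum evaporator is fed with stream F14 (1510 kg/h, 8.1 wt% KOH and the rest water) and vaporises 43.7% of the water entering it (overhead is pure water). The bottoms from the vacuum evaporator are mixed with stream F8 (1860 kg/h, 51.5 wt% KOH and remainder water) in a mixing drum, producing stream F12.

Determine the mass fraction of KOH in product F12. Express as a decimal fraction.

Vapour removed = 0.437×0.919×1510 = 606.42 kg/h; concentrate = 903.58 kg/h.
KOH reaching the mixer = 122.31 (from concentrate) + 1860×0.515 = 1080.2 kg/h.
Product flow = 903.58 + 1860 = 2763.6 kg/h; KOH fraction = 0.391.

0.391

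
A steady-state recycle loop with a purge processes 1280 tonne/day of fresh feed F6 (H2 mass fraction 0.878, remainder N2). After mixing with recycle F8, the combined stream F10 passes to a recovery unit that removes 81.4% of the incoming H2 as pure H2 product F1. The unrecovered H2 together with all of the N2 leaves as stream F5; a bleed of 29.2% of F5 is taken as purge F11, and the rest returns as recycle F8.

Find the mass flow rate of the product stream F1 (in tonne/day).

H2 in F10: m_A = 1280×0.878 + (1−0.292)·(1−0.814)·m_A, so m_A = 1123.8/0.8683 = 1294.3 tonne/day.
Product F1 = 0.814×1294.3 = 1053.5 tonne/day.

1054 tonne/day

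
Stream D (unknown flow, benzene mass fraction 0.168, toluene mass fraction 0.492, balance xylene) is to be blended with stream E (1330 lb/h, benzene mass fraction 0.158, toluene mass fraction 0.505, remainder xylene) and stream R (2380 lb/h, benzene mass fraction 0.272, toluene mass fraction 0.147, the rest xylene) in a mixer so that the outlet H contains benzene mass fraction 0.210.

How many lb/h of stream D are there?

Let D be the unknown flow. Total out = 3710 + D.
benzene balance: 857.5 + 0.168·D = 0.210·(3710 + D)
(0.168 − 0.210)·D = 0.210×3710 − 857.5 = -78.4
D = -78.4 / -0.042 = 1866.7 lb/h

1867 lb/h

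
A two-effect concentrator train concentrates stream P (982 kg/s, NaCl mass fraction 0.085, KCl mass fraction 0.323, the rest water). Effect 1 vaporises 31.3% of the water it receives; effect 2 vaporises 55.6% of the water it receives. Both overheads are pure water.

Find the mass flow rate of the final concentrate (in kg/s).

water in feed = 982×0.592 = 581.34 kg/s.
After stage 1: water left = (1−0.313)×581.34 = 399.38; stream total = 800.04 kg/s.
After stage 2: water left = (1−0.556)×399.38 = 177.33; final concentrate = 577.98 kg/s.

578 kg/s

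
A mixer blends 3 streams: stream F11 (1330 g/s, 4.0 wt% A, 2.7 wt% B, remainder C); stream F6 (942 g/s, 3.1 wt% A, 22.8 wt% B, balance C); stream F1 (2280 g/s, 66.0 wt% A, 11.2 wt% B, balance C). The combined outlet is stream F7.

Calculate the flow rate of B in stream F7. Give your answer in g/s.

B out = B in = 1330×0.027 + 942×0.228 + 2280×0.112 = 506.05 g/s.

506 g/s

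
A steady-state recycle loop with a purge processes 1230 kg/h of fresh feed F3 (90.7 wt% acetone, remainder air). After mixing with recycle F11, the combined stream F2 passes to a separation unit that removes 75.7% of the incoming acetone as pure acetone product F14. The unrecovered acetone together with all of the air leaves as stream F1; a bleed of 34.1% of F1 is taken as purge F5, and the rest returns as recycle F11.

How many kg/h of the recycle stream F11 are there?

433.8 kg/h

air enters only via F3 and leaves only via the purge: 1230×0.093 = 0.341×(air in F1), and the separation unit passes all air, so air in F2 = air in F1 = 335.45 kg/h.
acetone in F2: m_A = 1230×0.907 + (1−0.341)·(1−0.757)·m_A, so m_A = 1115.6/0.8399 = 1328.3 kg/h.
F1 = (1−0.757)×1328.3 + 335.45 = 658.24 kg/h.
Recycle F11 = (1−0.341)×658.24 = 433.78 kg/h.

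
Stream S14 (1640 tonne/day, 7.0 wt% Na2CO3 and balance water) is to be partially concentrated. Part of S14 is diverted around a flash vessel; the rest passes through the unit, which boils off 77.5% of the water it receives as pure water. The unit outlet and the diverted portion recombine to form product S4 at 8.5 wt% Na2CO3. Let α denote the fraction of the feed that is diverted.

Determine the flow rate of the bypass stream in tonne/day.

All 1640×0.070 = 114.8 tonne/day of Na2CO3 reaches S4, so S4 = 114.8/0.085 = 1350.6 tonne/day and vapour = 289.41 tonne/day.
The evaporator receives (1−α)·1640 of feed at 0.930 water and removes 0.775 of that water:
0.775×0.930×(1−α)×1640 = 289.41
(1−α) = 289.41/1182 = 0.2448;  α = 0.7552.
Bypass flow = 0.7552×1640 = 1238.5 tonne/day.

1238 tonne/day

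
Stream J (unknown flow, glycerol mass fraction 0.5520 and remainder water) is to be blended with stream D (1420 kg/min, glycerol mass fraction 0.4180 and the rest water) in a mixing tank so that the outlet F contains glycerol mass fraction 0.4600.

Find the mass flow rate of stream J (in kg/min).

648.3 kg/min

Let J be the unknown flow. Total out = 1420 + J.
glycerol balance: 593.56 + 0.552·J = 0.460·(1420 + J)
(0.552 − 0.460)·J = 0.460×1420 − 593.56 = 59.64
J = 59.64 / 0.092 = 648.26 kg/min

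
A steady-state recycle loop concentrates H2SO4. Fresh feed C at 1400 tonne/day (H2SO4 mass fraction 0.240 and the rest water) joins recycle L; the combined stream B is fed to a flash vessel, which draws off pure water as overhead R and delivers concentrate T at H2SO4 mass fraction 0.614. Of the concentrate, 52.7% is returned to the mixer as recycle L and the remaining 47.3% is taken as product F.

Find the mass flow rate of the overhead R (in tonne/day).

Overall H2SO4 balance (none leaves overhead): H2SO4 in fresh feed = H2SO4 in product, i.e. 1400×0.240 = (1−0.527)·T·0.614.
T = 336/(0.614×0.473) = 1156.9 tonne/day.
Recycle L = 0.527×1156.9 = 609.71 tonne/day.
Combined feed B = 1400 + 609.71 = 2009.7 tonne/day.
Overhead R = B − T = 2009.7 − 1156.9 = 852.77 tonne/day.

852.8 tonne/day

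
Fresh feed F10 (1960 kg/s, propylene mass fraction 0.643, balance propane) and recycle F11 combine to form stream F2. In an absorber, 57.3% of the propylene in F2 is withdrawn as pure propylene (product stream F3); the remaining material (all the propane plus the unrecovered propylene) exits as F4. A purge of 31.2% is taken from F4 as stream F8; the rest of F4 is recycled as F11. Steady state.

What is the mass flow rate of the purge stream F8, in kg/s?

propane enters only via F10 and leaves only via the purge: 1960×0.357 = 0.312×(propane in F4), and the absorber passes all propane, so propane in F2 = propane in F4 = 2242.7 kg/s.
propylene in F2: m_A = 1960×0.643 + (1−0.312)·(1−0.573)·m_A, so m_A = 1260.3/0.7062 = 1784.5 kg/s.
F4 = (1−0.573)×1784.5 + 2242.7 = 3004.7 kg/s.
Purge F8 = 0.312×3004.7 = 937.46 kg/s.

937.5 kg/s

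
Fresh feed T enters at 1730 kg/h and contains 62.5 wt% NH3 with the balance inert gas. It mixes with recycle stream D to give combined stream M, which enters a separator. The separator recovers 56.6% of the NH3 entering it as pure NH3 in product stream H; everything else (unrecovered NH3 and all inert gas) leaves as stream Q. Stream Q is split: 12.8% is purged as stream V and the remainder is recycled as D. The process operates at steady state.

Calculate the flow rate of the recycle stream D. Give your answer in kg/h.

inert gas enters only via T and leaves only via the purge: 1730×0.375 = 0.128×(inert gas in Q), and the separator passes all inert gas, so inert gas in M = inert gas in Q = 5068.4 kg/h.
NH3 in M: m_A = 1730×0.625 + (1−0.128)·(1−0.566)·m_A, so m_A = 1081.2/0.6216 = 1739.6 kg/h.
Q = (1−0.566)×1739.6 + 5068.4 = 5823.3 kg/h.
Recycle D = (1−0.128)×5823.3 = 5078 kg/h.

5078 kg/h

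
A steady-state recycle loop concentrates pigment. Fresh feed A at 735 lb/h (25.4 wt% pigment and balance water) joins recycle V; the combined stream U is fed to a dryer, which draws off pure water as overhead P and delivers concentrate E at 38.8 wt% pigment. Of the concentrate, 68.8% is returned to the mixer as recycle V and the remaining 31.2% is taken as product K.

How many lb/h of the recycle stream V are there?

1061 lb/h

Overall pigment balance (none leaves overhead): pigment in fresh feed = pigment in product, i.e. 735×0.254 = (1−0.688)·E·0.388.
E = 186.69/(0.388×0.312) = 1542.2 lb/h.
Recycle V = 0.688×1542.2 = 1061 lb/h.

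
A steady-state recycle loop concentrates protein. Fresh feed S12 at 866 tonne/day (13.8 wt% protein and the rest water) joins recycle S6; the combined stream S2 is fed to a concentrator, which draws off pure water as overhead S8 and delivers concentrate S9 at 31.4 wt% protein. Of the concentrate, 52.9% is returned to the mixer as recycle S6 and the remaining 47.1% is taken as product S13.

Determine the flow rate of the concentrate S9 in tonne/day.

808.1 tonne/day

Overall protein balance (none leaves overhead): protein in fresh feed = protein in product, i.e. 866×0.138 = (1−0.529)·S9·0.314.
S9 = 119.51/(0.314×0.471) = 808.07 tonne/day.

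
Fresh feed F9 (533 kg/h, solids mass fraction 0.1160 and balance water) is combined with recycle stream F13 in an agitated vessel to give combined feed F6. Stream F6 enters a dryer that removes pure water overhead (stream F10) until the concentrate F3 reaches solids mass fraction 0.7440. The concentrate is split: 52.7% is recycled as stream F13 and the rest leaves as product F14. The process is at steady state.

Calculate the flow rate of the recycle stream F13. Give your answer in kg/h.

92.59 kg/h

Overall solids balance (none leaves overhead): solids in fresh feed = solids in product, i.e. 533×0.116 = (1−0.527)·F3·0.744.
F3 = 61.828/(0.744×0.473) = 175.69 kg/h.
Recycle F13 = 0.527×175.69 = 92.589 kg/h.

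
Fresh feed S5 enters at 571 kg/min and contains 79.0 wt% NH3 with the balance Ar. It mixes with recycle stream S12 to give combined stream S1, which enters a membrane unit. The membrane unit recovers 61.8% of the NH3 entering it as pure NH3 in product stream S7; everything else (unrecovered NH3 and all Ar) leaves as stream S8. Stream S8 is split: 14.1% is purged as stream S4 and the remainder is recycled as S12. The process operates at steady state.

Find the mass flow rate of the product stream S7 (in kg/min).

NH3 in S1: m_A = 571×0.790 + (1−0.141)·(1−0.618)·m_A, so m_A = 451.09/0.6719 = 671.4 kg/min.
Product S7 = 0.618×671.4 = 414.93 kg/min.

414.9 kg/min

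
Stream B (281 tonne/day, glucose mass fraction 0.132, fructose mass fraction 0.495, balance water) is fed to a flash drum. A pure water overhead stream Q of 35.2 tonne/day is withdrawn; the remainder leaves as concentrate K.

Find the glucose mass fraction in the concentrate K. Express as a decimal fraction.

glucose is not removed: 281×0.132 = 37.092 tonne/day of glucose enters K.
Concentrate = 281 − 35.2 = 245.8 tonne/day.
Mass fraction = 37.092/245.8 = 0.151.

0.151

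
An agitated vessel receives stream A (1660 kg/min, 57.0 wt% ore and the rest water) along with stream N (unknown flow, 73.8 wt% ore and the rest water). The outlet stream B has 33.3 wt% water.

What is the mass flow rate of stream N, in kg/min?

2268 kg/min

Let N be the unknown flow. Total out = 1660 + N.
water balance: 713.8 + 0.262·N = 0.333·(1660 + N)
(0.262 − 0.333)·N = 0.333×1660 − 713.8 = -161.02
N = -161.02 / -0.071 = 2267.9 kg/min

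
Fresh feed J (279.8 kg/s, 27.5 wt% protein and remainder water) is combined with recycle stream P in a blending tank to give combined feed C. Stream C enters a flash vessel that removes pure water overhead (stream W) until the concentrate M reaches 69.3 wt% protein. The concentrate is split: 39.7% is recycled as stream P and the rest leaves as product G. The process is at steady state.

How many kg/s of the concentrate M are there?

184.1 kg/s

Overall protein balance (none leaves overhead): protein in fresh feed = protein in product, i.e. 279.8×0.275 = (1−0.397)·M·0.693.
M = 76.945/(0.693×0.603) = 184.13 kg/s.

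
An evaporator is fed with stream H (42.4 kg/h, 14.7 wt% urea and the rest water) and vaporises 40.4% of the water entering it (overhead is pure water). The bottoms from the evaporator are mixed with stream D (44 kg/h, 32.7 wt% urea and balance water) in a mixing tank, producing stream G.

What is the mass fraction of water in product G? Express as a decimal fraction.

0.713

Vapour removed = 0.404×0.853×42.4 = 14.612 kg/h; concentrate = 27.788 kg/h.
water reaching the mixer = 21.556 (from concentrate) + 44×0.673 = 51.168 kg/h.
Product flow = 27.788 + 44 = 71.788 kg/h; water fraction = 0.713.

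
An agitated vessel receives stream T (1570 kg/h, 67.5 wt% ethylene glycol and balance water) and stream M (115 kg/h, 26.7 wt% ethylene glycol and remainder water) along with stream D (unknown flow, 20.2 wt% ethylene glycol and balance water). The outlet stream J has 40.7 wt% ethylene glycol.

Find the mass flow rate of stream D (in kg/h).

1974 kg/h

Let D be the unknown flow. Total out = 1685 + D.
ethylene glycol balance: 1090.5 + 0.202·D = 0.407·(1685 + D)
(0.202 − 0.407)·D = 0.407×1685 − 1090.5 = -404.66
D = -404.66 / -0.205 = 1974 kg/h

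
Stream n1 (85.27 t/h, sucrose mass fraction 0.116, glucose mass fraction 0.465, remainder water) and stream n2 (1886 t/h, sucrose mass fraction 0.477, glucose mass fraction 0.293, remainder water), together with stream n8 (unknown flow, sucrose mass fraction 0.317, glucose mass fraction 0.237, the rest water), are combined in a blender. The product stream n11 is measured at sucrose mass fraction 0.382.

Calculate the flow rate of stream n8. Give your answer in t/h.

2408 t/h

Let n8 be the unknown flow. Total out = 1971.3 + n8.
sucrose balance: 909.51 + 0.317·n8 = 0.382·(1971.3 + n8)
(0.317 − 0.382)·n8 = 0.382×1971.3 − 909.51 = -156.49
n8 = -156.49 / -0.065 = 2407.5 t/h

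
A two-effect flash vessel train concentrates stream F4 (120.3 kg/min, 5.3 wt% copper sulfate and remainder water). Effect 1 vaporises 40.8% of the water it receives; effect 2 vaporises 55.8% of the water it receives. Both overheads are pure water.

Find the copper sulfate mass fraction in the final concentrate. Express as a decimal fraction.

0.1762

water in feed = 120.3×0.947 = 113.92 kg/min.
After stage 1: water left = (1−0.408)×113.92 = 67.443; stream total = 73.819 kg/min.
After stage 2: water left = (1−0.558)×67.443 = 29.81; final concentrate = 36.186 kg/min.
copper sulfate fraction = 6.3759/36.186 = 0.1762.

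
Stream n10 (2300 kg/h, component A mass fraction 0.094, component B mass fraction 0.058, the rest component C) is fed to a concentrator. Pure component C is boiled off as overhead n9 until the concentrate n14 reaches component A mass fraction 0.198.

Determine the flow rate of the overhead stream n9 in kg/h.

1208 kg/h

component A is conserved: 2300×0.094 = 216.2 kg/h all reports to the concentrate.
Concentrate = 216.2/(target fraction) = 1091.9 kg/h.
Overhead = 2300 − 1091.9 = 1208.1 kg/h.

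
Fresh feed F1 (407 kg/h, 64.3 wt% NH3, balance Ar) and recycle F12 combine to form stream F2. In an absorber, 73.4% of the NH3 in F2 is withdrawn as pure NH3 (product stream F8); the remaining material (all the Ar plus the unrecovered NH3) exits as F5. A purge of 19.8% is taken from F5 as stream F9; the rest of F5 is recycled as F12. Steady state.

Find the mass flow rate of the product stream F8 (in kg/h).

244.2 kg/h

NH3 in F2: m_A = 407×0.643 + (1−0.198)·(1−0.734)·m_A, so m_A = 261.7/0.7867 = 332.67 kg/h.
Product F8 = 0.734×332.67 = 244.18 kg/h.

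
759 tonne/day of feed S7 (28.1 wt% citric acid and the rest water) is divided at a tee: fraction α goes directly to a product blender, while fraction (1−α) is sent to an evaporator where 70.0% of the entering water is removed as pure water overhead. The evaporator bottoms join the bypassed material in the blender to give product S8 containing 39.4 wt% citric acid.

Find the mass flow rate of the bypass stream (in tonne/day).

326.5 tonne/day

All 759×0.281 = 213.28 tonne/day of citric acid reaches S8, so S8 = 213.28/0.394 = 541.32 tonne/day and vapour = 217.68 tonne/day.
The evaporator receives (1−α)·759 of feed at 0.719 water and removes 0.700 of that water:
0.700×0.719×(1−α)×759 = 217.68
(1−α) = 217.68/382 = 0.5698;  α = 0.4302.
Bypass flow = 0.4302×759 = 326.49 tonne/day.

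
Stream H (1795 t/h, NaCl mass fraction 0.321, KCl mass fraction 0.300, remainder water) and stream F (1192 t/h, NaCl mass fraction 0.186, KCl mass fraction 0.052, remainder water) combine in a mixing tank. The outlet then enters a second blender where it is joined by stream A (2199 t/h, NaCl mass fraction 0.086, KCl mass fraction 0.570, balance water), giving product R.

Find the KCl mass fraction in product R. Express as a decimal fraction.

0.357

Overall, product flow = 5186 t/h.
KCl in = 1795×0.300 + 1192×0.052 + 2199×0.570 = 1853.9 t/h.
KCl fraction in R = 0.357.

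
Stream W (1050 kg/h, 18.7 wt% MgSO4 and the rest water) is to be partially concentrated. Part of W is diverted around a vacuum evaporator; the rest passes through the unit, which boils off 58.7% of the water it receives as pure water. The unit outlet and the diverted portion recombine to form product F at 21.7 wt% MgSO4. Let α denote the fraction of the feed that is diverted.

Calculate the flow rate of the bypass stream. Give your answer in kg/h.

745.8 kg/h

All 1050×0.187 = 196.35 kg/h of MgSO4 reaches F, so F = 196.35/0.217 = 904.84 kg/h and vapour = 145.16 kg/h.
The evaporator receives (1−α)·1050 of feed at 0.813 water and removes 0.587 of that water:
0.587×0.813×(1−α)×1050 = 145.16
(1−α) = 145.16/501.09 = 0.2897;  α = 0.7103.
Bypass flow = 0.7103×1050 = 745.83 kg/h.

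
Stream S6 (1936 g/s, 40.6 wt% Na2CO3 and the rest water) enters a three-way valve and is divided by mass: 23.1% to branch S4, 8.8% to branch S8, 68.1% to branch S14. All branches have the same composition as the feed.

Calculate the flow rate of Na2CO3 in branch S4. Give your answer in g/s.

181.6 g/s

Branch S4 total = 0.231×1936 = 447.22 g/s.
Na2CO3 in S4 = 0.406×447.22 = 181.57 g/s.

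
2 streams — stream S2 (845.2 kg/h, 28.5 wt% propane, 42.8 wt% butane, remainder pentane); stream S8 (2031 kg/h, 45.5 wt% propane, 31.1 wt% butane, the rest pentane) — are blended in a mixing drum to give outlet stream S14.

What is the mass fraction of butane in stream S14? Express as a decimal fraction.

Total flow out = 845.2 + 2031 = 2876.2 kg/h.
butane in = 845.2×0.428 + 2031×0.311 = 993.39 kg/h.
butane mass fraction in S14 = 993.39/2876.2 = 0.3454.

0.3454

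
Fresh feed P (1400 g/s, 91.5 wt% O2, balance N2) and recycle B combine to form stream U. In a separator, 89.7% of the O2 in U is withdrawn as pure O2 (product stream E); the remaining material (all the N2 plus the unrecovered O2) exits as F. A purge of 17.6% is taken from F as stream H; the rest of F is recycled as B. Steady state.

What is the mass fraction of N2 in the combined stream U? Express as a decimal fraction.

N2 enters only via P and leaves only via the purge: 1400×0.085 = 0.176×(N2 in F), and the separator passes all N2, so N2 in U = N2 in F = 676.14 g/s.
O2 in U: m_A = 1400×0.915 + (1−0.176)·(1−0.897)·m_A, so m_A = 1281/0.9151 = 1399.8 g/s.
U = 1399.8 + 676.14 = 2075.9 g/s.
N2 fraction in U = 676.14/2075.9 = 0.3257.

0.3257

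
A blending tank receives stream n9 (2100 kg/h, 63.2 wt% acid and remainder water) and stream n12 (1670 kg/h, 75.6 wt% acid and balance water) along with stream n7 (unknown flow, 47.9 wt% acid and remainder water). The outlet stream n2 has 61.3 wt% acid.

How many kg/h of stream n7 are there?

2080 kg/h

Let n7 be the unknown flow. Total out = 3770 + n7.
acid balance: 2589.7 + 0.479·n7 = 0.613·(3770 + n7)
(0.479 − 0.613)·n7 = 0.613×3770 − 2589.7 = -278.71
n7 = -278.71 / -0.134 = 2079.9 kg/h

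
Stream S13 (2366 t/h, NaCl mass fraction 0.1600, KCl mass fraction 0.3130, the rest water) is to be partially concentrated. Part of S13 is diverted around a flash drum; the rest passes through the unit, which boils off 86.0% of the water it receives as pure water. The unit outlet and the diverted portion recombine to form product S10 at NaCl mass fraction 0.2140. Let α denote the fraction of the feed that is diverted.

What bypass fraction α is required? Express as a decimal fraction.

0.443

All 2366×0.160 = 378.56 t/h of NaCl reaches S10, so S10 = 378.56/0.214 = 1769 t/h and vapour = 597.03 t/h.
The evaporator receives (1−α)·2366 of feed at 0.527 water and removes 0.860 of that water:
0.860×0.527×(1−α)×2366 = 597.03
(1−α) = 597.03/1072.3 = 0.5568;  α = 0.4432.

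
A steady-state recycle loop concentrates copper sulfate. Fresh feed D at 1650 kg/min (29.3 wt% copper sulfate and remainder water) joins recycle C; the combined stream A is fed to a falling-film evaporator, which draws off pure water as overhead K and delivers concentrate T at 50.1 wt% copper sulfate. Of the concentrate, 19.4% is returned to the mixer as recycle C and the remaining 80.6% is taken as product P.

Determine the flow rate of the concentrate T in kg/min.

Overall copper sulfate balance (none leaves overhead): copper sulfate in fresh feed = copper sulfate in product, i.e. 1650×0.293 = (1−0.194)·T·0.501.
T = 483.45/(0.501×0.806) = 1197.2 kg/min.

1197 kg/min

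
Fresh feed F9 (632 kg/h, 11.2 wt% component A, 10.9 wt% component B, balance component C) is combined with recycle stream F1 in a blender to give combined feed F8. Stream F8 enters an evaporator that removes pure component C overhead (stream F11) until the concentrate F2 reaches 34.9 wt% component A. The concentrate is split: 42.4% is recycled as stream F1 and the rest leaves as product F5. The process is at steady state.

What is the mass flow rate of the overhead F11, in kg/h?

429.2 kg/h

Overall component A balance (none leaves overhead): component A in fresh feed = component A in product, i.e. 632×0.112 = (1−0.424)·F2·0.349.
F2 = 70.784/(0.349×0.576) = 352.12 kg/h.
Recycle F1 = 0.424×352.12 = 149.3 kg/h.
Combined feed F8 = 632 + 149.3 = 781.3 kg/h.
Overhead F11 = F8 − F2 = 781.3 − 352.12 = 429.18 kg/h.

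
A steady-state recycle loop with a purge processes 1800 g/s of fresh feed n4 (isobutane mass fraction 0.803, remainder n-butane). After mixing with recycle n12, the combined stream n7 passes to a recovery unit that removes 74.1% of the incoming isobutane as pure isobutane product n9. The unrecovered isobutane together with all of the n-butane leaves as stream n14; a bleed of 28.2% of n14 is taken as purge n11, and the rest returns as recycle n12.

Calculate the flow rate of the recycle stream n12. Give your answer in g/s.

1233 g/s

n-butane enters only via n4 and leaves only via the purge: 1800×0.197 = 0.282×(n-butane in n14), and the recovery unit passes all n-butane, so n-butane in n7 = n-butane in n14 = 1257.4 g/s.
isobutane in n7: m_A = 1800×0.803 + (1−0.282)·(1−0.741)·m_A, so m_A = 1445.4/0.8140 = 1775.6 g/s.
n14 = (1−0.741)×1775.6 + 1257.4 = 1717.3 g/s.
Recycle n12 = (1−0.282)×1717.3 = 1233 g/s.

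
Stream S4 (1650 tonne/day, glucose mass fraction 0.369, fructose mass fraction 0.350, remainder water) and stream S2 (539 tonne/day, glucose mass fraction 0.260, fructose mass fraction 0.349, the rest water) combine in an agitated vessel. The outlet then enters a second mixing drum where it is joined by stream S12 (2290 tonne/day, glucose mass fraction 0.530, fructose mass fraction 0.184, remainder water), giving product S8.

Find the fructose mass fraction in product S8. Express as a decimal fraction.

0.265

Overall, product flow = 4479 tonne/day.
fructose in = 1650×0.350 + 539×0.349 + 2290×0.184 = 1187 tonne/day.
fructose fraction in S8 = 0.265.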